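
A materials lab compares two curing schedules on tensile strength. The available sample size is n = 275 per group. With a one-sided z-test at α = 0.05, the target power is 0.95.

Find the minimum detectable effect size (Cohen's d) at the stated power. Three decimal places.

d ≈ 0.281

Required noncentrality: δ = z_{0.05} + z_{0.05} = 1.645 + 1.645 = 3.290.
δ = d·√(n/2) ⇒ d = δ/√(n/2) = 3.290/√(275/2) = 0.2805.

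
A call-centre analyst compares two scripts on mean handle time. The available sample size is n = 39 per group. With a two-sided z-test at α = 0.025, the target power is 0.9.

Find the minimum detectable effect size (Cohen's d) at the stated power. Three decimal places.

d ≈ 0.798

Need Φ(δ − 2.241) = 0.9, so δ = 2.241 + 1.282 = 3.523.
(The second rejection-region term Φ(−δ − z_{α/2}) is negligible and dropped.)
δ = d·√(n/2) ⇒ d = δ/√(n/2) = 3.523/√(39/2) = 0.7978.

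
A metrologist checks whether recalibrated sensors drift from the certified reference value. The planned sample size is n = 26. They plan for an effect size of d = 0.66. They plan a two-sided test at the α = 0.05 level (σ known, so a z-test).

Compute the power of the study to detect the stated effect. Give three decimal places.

Noncentrality parameter: δ = d·√n = 0.66 × √26 = 3.3654
Critical value for a two-sided test at α = 0.05: z_{α/2} = 1.960.
Power = Φ(δ − 1.960) + Φ(−δ − 1.960) = Φ(1.405) + Φ(-5.325) = 0.9200 + 0.0000 = 0.9200.

Power ≈ 0.920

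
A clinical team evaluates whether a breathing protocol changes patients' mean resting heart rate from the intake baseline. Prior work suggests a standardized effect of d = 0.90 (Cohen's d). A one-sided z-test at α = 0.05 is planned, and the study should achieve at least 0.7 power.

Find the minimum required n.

n = 6

For power 0.7 need Φ(δ − z_{0.05}) = 0.7, so δ = z_{0.05} + z_{0.30} = 1.645 + 0.524 = 2.169.
δ = d·√n ⇒ n = (δ/d)² = (2.169 / 0.90)² = 5.81.
Rounding up, n = 6.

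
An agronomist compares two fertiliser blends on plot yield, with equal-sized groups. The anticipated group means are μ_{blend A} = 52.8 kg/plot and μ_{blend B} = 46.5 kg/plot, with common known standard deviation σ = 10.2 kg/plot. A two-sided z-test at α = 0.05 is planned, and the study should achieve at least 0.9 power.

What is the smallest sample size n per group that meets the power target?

n = 56 per group

Standardized effect: d = |μ_{blend A} − μ_{blend B}| / σ = |52.8 − 46.5| / 10.2 = 0.6176
Set Φ(δ − 1.960) = 0.9; then δ − 1.960 = Φ⁻¹(0.9) = 1.282, giving δ = 3.242.
(The Φ(−δ − z_{α/2}) term is vanishingly small for δ > 0 and is dropped in the standard sample-size formula.)
δ = d·√(n/2) ⇒ n = 2(δ/d)² = 2 × (3.242 / 0.6176)² = 55.09.
Round up to the next whole unit.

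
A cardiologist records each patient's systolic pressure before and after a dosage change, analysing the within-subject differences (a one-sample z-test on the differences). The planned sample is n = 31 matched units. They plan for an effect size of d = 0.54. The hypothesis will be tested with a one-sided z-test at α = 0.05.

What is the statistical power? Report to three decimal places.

Power ≈ 0.913

Noncentrality parameter: δ = d·√n = 0.54 × √31 = 3.0066
One-sided α = 0.05 → critical value z_{0.05} = 1.645.
Power = P(Z > 1.645 − δ) = Φ(1.362) = 0.9134.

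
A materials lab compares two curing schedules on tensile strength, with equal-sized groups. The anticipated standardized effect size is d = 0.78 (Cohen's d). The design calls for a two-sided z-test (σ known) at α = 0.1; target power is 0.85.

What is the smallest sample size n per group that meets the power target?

n = 24 per group

Set Φ(δ − 1.645) = 0.85; then δ − 1.645 = Φ⁻¹(0.85) = 1.036, giving δ = 2.681.
(For δ > 0 the lower-tail rejection region contributes negligibly to power, so the one-term inversion is standard.)
δ = d·√(n/2) ⇒ n = 2(δ/d)² = 2 × (2.681 / 0.78)² = 23.63.
Rounding up, n = 24 per group.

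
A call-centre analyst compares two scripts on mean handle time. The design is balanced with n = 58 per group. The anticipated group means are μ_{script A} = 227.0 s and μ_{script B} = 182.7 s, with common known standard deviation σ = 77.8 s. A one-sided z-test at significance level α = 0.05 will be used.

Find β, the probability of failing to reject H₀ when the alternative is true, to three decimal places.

β ≈ 0.078

Standardized effect: d = |μ_{script A} − μ_{script B}| / σ = |227.0 − 182.7| / 77.8 = 0.5694
Noncentrality parameter: δ = d·√(n/2) = 0.5694 × √(58/2) = 3.0664
One-sided α = 0.05 → critical value z_{0.05} = 1.645.
Power = Φ(δ − 1.645) = Φ(1.422) = 0.9224.
Type II error: β = 1 − power = 1 − 0.9224 = 0.0776.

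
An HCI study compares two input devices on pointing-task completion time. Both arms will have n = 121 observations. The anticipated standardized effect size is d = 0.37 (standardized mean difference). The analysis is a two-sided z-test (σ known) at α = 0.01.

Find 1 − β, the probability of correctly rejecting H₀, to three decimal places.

Power ≈ 0.619

Noncentrality parameter: δ = d·√(n/2) = 0.37 × √(121/2) = 2.8779
Critical value for a two-sided test at α = 0.01: z_{α/2} = 2.576.
Power = Φ(δ − 2.576) + Φ(−δ − 2.576) = Φ(0.302) + Φ(-5.454) = 0.6187 + 0.0000 = 0.6187.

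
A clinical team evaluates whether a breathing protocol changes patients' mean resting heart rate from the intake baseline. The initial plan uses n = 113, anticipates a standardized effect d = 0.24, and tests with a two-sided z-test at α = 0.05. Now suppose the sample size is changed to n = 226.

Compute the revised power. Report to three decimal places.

With n = 226: δ = d·√n = 0.24 × √226 = 3.6080. Critical value z_{0.025} = 1.960.
Revised power = Φ(δ − 1.960) + Φ(−δ − 1.960) = Φ(1.648) + Φ(-5.568) = 0.9503 + 0.0000 = 0.9503.

Power ≈ 0.950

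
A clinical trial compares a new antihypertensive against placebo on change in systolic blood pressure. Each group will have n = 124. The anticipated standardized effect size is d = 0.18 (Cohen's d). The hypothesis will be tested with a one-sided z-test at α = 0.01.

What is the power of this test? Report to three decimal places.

Power ≈ 0.182

Noncentrality parameter: δ = d·√(n/2) = 0.18 × √(124/2) = 1.4173
Critical value for a one-sided test at α = 0.01: z_α = 2.326.
Power = P(Z > 2.326 − δ) = Φ(-0.909) = 0.1817.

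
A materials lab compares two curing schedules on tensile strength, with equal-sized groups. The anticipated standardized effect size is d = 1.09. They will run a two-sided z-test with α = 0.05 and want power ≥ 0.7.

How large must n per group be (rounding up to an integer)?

Set Φ(δ − 1.960) = 0.7; then δ − 1.960 = Φ⁻¹(0.7) = 0.524, giving δ = 2.484.
(The Φ(−δ − z_{α/2}) term is vanishingly small for δ > 0 and is dropped in the standard sample-size formula.)
δ = d·√(n/2) ⇒ n = 2(δ/d)² = 2 × (2.484 / 1.09)² = 10.39.
Rounding up, n = 11 per group.

n = 11 per group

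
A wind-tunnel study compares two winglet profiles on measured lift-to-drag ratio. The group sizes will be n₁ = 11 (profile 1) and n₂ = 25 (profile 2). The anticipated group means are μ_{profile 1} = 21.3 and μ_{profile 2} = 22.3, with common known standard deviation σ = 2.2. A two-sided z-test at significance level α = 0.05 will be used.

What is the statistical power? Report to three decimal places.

Standardized effect: d = |μ_{profile 1} − μ_{profile 2}| / σ = |21.3 − 22.3| / 2.2 = 0.4545
Noncentrality parameter: δ = d / √(1/n₁ + 1/n₂) = 0.4545 / √(1/11 + 1/25) = 1.2563
Two-sided α = 0.05 → critical value z_{0.025} = 1.960.
Power = Φ(δ − 1.960) + Φ(−δ − 1.960) = Φ(-0.704) + Φ(-3.216) = 0.2408 + 0.0006 = 0.2415.

Power ≈ 0.241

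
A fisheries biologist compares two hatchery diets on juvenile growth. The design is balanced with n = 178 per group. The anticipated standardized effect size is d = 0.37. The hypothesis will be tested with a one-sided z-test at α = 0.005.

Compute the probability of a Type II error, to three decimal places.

β ≈ 0.180

Noncentrality parameter: λ = d·√(n/2) = 0.37 × √(178/2) = 3.4906
Critical value for a one-sided test at α = 0.005: z_α = 2.576.
Power = P(Z > 2.576 − λ) = Φ(0.915) = 0.8198.
Type II error: β = 1 − power = 1 − 0.8198 = 0.1802.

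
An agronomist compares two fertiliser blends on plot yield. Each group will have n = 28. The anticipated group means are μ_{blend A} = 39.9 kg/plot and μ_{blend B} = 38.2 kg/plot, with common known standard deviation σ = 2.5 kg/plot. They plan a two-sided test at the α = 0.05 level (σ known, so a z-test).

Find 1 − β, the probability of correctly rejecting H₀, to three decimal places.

Standardized effect: d = |μ_{blend A} − μ_{blend B}| / σ = |39.9 − 38.2| / 2.5 = 0.6800
Noncentrality parameter: δ = d·√(n/2) = 0.6800 × √(28/2) = 2.5443
Critical value for a two-sided test at α = 0.05: z_{α/2} = 1.960.
Power = Φ(δ − 1.960) + Φ(−δ − 1.960) = Φ(0.584) + Φ(-4.504) = 0.7205 + 0.0000 = 0.7205.

Power ≈ 0.721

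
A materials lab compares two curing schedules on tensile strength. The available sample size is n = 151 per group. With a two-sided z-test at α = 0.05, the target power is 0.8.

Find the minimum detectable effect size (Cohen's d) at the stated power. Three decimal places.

Required noncentrality: δ = z_{0.025} + z_{0.20} = 1.960 + 0.842 = 2.802.
(The second rejection-region term Φ(−δ − z_{α/2}) is negligible and dropped.)
δ = d·√(n/2) ⇒ d = δ/√(n/2) = 2.802/√(151/2) = 0.3224.

d ≈ 0.322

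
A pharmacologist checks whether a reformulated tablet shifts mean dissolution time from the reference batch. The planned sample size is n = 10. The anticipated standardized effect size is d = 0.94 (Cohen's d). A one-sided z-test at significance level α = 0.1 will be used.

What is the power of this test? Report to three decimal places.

Power ≈ 0.955

Noncentrality parameter: δ = d·√n = 0.94 × √10 = 2.9725
One-sided α = 0.1 → critical value z_{0.1} = 1.282.
Power = Φ(δ − 1.282) = Φ(1.691) = 0.9546.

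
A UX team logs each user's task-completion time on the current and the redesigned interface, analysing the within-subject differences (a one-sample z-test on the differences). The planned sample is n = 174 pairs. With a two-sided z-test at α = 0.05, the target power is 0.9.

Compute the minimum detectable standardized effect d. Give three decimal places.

d ≈ 0.246

Need Φ(δ − 1.960) = 0.9, so δ = 1.960 + 1.282 = 3.242.
(Lower-tail contribution to power is negligible for δ > 0.)
δ = d·√n ⇒ d = δ/√n = 3.242/√174 = 0.2457.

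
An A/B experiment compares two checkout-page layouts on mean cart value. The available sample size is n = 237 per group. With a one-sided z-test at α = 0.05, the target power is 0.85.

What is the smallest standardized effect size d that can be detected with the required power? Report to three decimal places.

d ≈ 0.246

Required noncentrality: δ = z_{0.05} + z_{0.15} = 1.645 + 1.036 = 2.681.
δ = d·√(n/2) ⇒ d = δ/√(n/2) = 2.681/√(237/2) = 0.2463.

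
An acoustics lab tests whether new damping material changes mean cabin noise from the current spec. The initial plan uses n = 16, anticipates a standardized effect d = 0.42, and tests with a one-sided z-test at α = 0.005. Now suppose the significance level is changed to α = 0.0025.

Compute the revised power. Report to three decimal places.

Power ≈ 0.130

δ = d·√n = 0.42 × √16 = 1.6800 (unchanged). New critical value: z_{0.0025} = 2.807.
Revised power = P(Z > 2.807 − δ) = Φ(-1.127) = 0.1299.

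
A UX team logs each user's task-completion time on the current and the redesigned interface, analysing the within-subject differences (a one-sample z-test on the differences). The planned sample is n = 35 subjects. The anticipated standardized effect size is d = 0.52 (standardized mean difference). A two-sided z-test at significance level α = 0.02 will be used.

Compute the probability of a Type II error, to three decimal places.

β ≈ 0.227

Noncentrality parameter: λ = d·√n = 0.52 × √35 = 3.0764
Two-sided α = 0.02 → critical value z_{0.01} = 2.326.
Power = Φ(λ − 2.326) + Φ(−λ − 2.326) = Φ(0.750) + Φ(-5.403) = 0.7734 + 0.0000 = 0.7734.
Type II error: β = 1 − power = 1 − 0.7734 = 0.2266.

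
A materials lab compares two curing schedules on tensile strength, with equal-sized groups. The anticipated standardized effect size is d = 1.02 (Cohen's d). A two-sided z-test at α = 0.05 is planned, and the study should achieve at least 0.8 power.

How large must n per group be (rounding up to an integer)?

n = 16 per group

Set Φ(δ − 1.960) = 0.8; then δ − 1.960 = Φ⁻¹(0.8) = 0.842, giving δ = 2.802.
(Ignoring the negligible lower-tail rejection probability gives the usual closed-form inversion.)
δ = d·√(n/2) ⇒ n = 2(δ/d)² = 2 × (2.802 / 1.02)² = 15.09.
Rounding up, n = 16 per group.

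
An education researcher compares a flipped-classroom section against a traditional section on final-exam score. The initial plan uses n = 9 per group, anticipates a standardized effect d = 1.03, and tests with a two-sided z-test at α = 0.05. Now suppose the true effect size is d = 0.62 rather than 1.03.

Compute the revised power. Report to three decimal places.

Power ≈ 0.260

With d = 0.62: δ = d·√(n/2) = 0.62 × √(9/2) = 1.3152. Critical value z_{0.025} = 1.960.
Revised power = Φ(δ − 1.960) + Φ(−δ − 1.960) = Φ(-0.645) + Φ(-3.275) = 0.2595 + 0.0005 = 0.2601.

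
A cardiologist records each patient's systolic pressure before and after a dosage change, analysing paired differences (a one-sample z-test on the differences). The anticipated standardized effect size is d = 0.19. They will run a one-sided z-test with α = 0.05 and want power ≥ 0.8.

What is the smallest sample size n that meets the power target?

For power 0.8 need Φ(δ − z_{0.05}) = 0.8, so δ = z_{0.05} + z_{0.20} = 1.645 + 0.842 = 2.486.
δ = d·√n ⇒ n = (δ/d)² = (2.486 / 0.19)² = 171.26.
Round up to the next whole unit.

n = 172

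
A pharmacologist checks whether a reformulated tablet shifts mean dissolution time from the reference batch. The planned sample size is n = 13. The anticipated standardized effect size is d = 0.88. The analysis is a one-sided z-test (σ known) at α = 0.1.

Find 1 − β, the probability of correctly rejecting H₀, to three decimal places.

Noncentrality parameter: δ = d·√n = 0.88 × √13 = 3.1729
Critical value for a one-sided test at α = 0.1: z_α = 1.282.
Power = P(Z > 1.282 − δ) = Φ(1.891) = 0.9707.

Power ≈ 0.971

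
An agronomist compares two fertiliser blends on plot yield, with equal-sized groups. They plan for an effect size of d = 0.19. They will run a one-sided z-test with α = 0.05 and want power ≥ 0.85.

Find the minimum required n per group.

n = 399 per group

For power 0.85 need Φ(δ − z_{0.05}) = 0.85, so δ = z_{0.05} + z_{0.15} = 1.645 + 1.036 = 2.681.
δ = d·√(n/2) ⇒ n = 2(δ/d)² = 2 × (2.681 / 0.19)² = 398.30.
Rounding up, n = 399 per group.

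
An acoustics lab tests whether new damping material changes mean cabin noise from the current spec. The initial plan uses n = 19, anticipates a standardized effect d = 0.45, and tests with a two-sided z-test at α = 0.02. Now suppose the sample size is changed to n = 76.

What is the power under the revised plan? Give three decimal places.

Power ≈ 0.945

With n = 76: δ = d·√n = 0.45 × √76 = 3.9230. Critical value z_{0.01} = 2.326.
Revised power = Φ(δ − 2.326) + Φ(−δ − 2.326) = Φ(1.597) + Φ(-6.249) = 0.9448 + 0.0000 = 0.9448.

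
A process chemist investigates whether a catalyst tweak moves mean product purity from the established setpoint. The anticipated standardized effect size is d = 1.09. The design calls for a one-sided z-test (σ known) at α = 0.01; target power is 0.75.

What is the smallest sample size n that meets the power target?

For power 0.75 need Φ(δ − z_{0.01}) = 0.75, so δ = z_{0.01} + z_{0.25} = 2.326 + 0.674 = 3.001.
δ = d·√n ⇒ n = (δ/d)² = (3.001 / 1.09)² = 7.58.
Rounding up, n = 8.

n = 8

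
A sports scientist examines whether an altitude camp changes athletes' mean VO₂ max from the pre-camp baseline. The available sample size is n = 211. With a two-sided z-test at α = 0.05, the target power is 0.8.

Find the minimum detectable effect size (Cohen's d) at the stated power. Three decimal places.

Need Φ(δ − 1.960) = 0.8, so δ = 1.960 + 0.842 = 2.802.
(Lower-tail contribution to power is negligible for δ > 0.)
δ = d·√n ⇒ d = δ/√n = 2.802/√211 = 0.1929.

d ≈ 0.193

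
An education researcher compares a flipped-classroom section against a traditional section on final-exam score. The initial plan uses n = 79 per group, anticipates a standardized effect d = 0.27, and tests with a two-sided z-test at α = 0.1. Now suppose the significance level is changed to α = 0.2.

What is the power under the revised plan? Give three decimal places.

δ = d·√(n/2) = 0.27 × √(79/2) = 1.6969 (unchanged). New critical value: z_{0.1} = 1.282.
Revised power = Φ(δ − 1.282) + Φ(−δ − 1.282) = Φ(0.415) + Φ(-2.978) = 0.6611 + 0.0014 = 0.6625.

Power ≈ 0.663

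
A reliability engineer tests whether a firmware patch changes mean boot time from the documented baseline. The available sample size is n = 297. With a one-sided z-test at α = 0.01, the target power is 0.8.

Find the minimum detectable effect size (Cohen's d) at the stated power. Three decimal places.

d ≈ 0.184

Required noncentrality: δ = z_{0.01} + z_{0.20} = 2.326 + 0.842 = 3.168.
δ = d·√n ⇒ d = δ/√n = 3.168/√297 = 0.1838.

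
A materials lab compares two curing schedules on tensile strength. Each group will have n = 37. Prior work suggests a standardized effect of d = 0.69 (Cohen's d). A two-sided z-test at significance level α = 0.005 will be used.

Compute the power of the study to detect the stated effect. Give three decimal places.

Noncentrality parameter: δ = d·√(n/2) = 0.69 × √(37/2) = 2.9678
Two-sided α = 0.005 → critical value z_{0.0025} = 2.807.
Power = Φ(δ − 2.807) + Φ(−δ − 2.807) = Φ(0.161) + Φ(-5.775) = 0.5639 + 0.0000 = 0.5639.

Power ≈ 0.564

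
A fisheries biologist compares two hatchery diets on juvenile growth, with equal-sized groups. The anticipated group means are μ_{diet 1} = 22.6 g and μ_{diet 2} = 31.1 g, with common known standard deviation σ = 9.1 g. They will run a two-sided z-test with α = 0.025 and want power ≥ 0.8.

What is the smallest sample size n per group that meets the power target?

n = 22 per group

Standardized effect: d = |μ_{diet 1} − μ_{diet 2}| / σ = |22.6 − 31.1| / 9.1 = 0.9341
Set Φ(δ − 2.241) = 0.8; then δ − 2.241 = Φ⁻¹(0.8) = 0.842, giving δ = 3.083.
(Ignoring the negligible lower-tail rejection probability gives the usual closed-form inversion.)
δ = d·√(n/2) ⇒ n = 2(δ/d)² = 2 × (3.083 / 0.9341)² = 21.79.
Rounding up, n = 22 per group.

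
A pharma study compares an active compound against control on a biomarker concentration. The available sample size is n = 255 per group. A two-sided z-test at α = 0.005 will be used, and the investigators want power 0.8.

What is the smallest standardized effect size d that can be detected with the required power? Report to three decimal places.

d ≈ 0.323

Required noncentrality: δ = z_{0.0025} + z_{0.20} = 2.807 + 0.842 = 3.649.
(Lower-tail contribution to power is negligible for δ > 0.)
δ = d·√(n/2) ⇒ d = δ/√(n/2) = 3.649/√(255/2) = 0.3231.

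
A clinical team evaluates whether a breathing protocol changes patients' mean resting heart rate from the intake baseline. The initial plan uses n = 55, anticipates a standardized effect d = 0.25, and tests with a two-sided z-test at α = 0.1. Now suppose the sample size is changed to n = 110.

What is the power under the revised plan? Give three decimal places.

Power ≈ 0.836

With n = 110: δ = d·√n = 0.25 × √110 = 2.6220. Critical value z_{0.05} = 1.645.
Revised power = Φ(δ − 1.645) + Φ(−δ − 1.645) = Φ(0.977) + Φ(-4.267) = 0.8358 + 0.0000 = 0.8358.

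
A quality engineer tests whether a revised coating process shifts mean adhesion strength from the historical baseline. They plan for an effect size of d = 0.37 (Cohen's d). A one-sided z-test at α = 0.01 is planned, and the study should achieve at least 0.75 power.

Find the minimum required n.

For power 0.75 need Φ(δ − z_{0.01}) = 0.75, so δ = z_{0.01} + z_{0.25} = 2.326 + 0.674 = 3.001.
δ = d·√n ⇒ n = (δ/d)² = (3.001 / 0.37)² = 65.78.
Round up to the next whole unit.

n = 66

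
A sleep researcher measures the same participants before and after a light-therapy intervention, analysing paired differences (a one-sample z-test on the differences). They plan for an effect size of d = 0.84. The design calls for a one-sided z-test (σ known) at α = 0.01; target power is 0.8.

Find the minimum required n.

n = 15

Set Φ(δ − 2.326) = 0.8; then δ − 2.326 = Φ⁻¹(0.8) = 0.842, giving δ = 3.168.
δ = d·√n ⇒ n = (δ/d)² = (3.168 / 0.84)² = 14.22.
Round up to the next whole unit.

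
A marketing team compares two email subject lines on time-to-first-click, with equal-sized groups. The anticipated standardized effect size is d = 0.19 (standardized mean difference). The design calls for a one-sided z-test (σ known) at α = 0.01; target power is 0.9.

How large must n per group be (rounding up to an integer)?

For power 0.9 need Φ(δ − z_{0.01}) = 0.9, so δ = z_{0.01} + z_{0.10} = 2.326 + 1.282 = 3.608.
δ = d·√(n/2) ⇒ n = 2(δ/d)² = 2 × (3.608 / 0.19)² = 721.16.
Round up to the next whole unit.

n = 722 per group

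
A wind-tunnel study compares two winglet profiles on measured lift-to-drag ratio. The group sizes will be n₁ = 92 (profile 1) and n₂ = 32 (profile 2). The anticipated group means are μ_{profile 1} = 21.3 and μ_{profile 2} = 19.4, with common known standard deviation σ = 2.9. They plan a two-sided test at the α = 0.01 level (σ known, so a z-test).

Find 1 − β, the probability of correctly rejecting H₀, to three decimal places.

Power ≈ 0.731

Standardized effect: d = |μ_{profile 1} − μ_{profile 2}| / σ = |21.3 − 19.4| / 2.9 = 0.6552
Noncentrality parameter: δ = d / √(1/n₁ + 1/n₂) = 0.6552 / √(1/92 + 1/32) = 3.1924
Critical value for a two-sided test at α = 0.01: z_{α/2} = 2.576.
Power = Φ(δ − 2.576) + Φ(−δ − 2.576) = Φ(0.617) + Φ(-5.768) = 0.7312 + 0.0000 = 0.7312.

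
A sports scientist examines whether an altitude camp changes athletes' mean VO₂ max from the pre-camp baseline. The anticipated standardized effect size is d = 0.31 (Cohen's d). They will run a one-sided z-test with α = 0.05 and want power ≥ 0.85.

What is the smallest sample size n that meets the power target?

n = 75

Set Φ(δ − 1.645) = 0.85; then δ − 1.645 = Φ⁻¹(0.85) = 1.036, giving δ = 2.681.
δ = d·√n ⇒ n = (δ/d)² = (2.681 / 0.31)² = 74.81.
Rounding up, n = 75.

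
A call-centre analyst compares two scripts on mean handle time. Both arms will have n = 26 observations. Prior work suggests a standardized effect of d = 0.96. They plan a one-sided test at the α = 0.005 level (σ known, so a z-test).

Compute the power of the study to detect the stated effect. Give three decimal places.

Power ≈ 0.812

Noncentrality parameter: δ = d·√(n/2) = 0.96 × √(26/2) = 3.4613
One-sided α = 0.005 → critical value z_{0.005} = 2.576.
Power = Φ(δ − 2.576) = Φ(0.885) = 0.8121.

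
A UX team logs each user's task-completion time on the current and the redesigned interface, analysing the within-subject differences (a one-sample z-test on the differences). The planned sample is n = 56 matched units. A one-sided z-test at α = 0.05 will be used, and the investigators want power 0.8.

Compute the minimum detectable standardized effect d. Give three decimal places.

d ≈ 0.332

Required noncentrality: δ = z_{0.05} + z_{0.20} = 1.645 + 0.842 = 2.486.
δ = d·√n ⇒ d = δ/√n = 2.486/√56 = 0.3323.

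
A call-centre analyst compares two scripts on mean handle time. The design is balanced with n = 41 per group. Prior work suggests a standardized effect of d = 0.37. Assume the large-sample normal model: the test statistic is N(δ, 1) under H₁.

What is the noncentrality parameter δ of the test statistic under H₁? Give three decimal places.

δ ≈ 1.675

The noncentrality parameter scales effect size by the design's sample-size factor: δ = d·√(n/2) = 0.37 × √(41/2) = 1.6752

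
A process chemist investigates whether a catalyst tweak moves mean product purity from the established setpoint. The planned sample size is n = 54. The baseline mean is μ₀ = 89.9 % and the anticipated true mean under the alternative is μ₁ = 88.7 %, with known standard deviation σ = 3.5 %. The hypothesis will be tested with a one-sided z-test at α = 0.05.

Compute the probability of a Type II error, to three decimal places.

β ≈ 0.191

Standardized effect: d = |μ₁ − μ₀| / σ = |88.7 − 89.9| / 3.5 = 0.3429
Noncentrality parameter: δ = d·√n = 0.3429 × √54 = 2.5195
One-sided α = 0.05 → critical value z_{0.05} = 1.645.
Power = P(Z > 1.645 − δ) = Φ(0.875) = 0.8091.
Type II error: β = 1 − power = 1 − 0.8091 = 0.1909.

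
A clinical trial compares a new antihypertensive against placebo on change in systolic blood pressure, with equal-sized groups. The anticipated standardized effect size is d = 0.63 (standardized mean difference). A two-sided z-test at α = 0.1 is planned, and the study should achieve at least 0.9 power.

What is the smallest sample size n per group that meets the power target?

n = 44 per group

For power 0.9 need Φ(δ − z_{0.05}) = 0.9, so δ = z_{0.05} + z_{0.10} = 1.645 + 1.282 = 2.926.
(The Φ(−δ − z_{α/2}) term is vanishingly small for δ > 0 and is dropped in the standard sample-size formula.)
δ = d·√(n/2) ⇒ n = 2(δ/d)² = 2 × (2.926 / 0.63)² = 43.15.
Rounding up, n = 44 per group.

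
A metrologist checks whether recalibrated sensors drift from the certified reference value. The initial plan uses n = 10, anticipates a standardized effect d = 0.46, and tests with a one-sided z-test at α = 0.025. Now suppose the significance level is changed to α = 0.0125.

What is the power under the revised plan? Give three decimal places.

Power ≈ 0.216

δ = d·√n = 0.46 × √10 = 1.4546 (unchanged). New critical value: z_{0.0125} = 2.241.
Revised power = P(Z > 2.241 − δ) = Φ(-0.787) = 0.2157.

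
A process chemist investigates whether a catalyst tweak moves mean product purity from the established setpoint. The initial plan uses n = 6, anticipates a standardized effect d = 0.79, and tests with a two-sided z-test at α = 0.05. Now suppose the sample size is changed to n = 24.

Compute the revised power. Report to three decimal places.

Power ≈ 0.972

With n = 24: δ = d·√n = 0.79 × √24 = 3.8702. Critical value z_{0.025} = 1.960.
Revised power = Φ(δ − 1.960) + Φ(−δ − 1.960) = Φ(1.910) + Φ(-5.830) = 0.9719 + 0.0000 = 0.9719.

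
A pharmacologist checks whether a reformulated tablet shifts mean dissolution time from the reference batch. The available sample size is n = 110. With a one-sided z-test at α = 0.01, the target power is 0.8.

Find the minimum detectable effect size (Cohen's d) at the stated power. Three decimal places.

d ≈ 0.302

Need Φ(δ − 2.326) = 0.8, so δ = 2.326 + 0.842 = 3.168.
δ = d·√n ⇒ d = δ/√n = 3.168/√110 = 0.3021.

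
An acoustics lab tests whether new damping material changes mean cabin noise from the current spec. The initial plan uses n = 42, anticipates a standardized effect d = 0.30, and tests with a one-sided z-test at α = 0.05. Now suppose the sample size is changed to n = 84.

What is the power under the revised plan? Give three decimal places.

With n = 84: δ = d·√n = 0.30 × √84 = 2.7495. Critical value z_{0.05} = 1.645.
Revised power = P(Z > 1.645 − δ) = Φ(1.105) = 0.8654.

Power ≈ 0.865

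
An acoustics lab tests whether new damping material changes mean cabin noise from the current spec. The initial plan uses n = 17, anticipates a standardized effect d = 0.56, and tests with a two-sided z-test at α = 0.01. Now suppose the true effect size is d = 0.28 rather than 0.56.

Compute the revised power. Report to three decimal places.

With d = 0.28: δ = d·√n = 0.28 × √17 = 1.1545. Critical value z_{0.005} = 2.576.
Revised power = Φ(δ − 2.576) + Φ(−δ − 2.576) = Φ(-1.421) + Φ(-3.730) = 0.0776 + 0.0001 = 0.0777.

Power ≈ 0.078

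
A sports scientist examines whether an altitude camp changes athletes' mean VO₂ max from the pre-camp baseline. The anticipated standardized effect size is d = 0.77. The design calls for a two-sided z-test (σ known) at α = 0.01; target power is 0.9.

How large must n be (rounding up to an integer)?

n = 26

For power 0.9 need Φ(δ − z_{0.005}) = 0.9, so δ = z_{0.005} + z_{0.10} = 2.576 + 1.282 = 3.857.
(The Φ(−δ − z_{α/2}) term is vanishingly small for δ > 0 and is dropped in the standard sample-size formula.)
δ = d·√n ⇒ n = (δ/d)² = (3.857 / 0.77)² = 25.10.
Rounding up, n = 26.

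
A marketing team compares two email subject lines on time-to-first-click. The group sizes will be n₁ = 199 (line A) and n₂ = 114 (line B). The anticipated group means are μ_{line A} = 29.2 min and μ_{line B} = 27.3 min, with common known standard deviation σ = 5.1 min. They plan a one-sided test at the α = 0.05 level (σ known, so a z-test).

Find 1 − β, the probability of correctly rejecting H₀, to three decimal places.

Power ≈ 0.937

Standardized effect: d = |μ_{line A} − μ_{line B}| / σ = |29.2 − 27.3| / 5.1 = 0.3725
Noncentrality parameter: λ = d / √(1/n₁ + 1/n₂) = 0.3725 / √(1/199 + 1/114) = 3.1717
One-sided α = 0.05 → critical value z_{0.05} = 1.645.
Power = Φ(λ − 1.645) = Φ(1.527) = 0.9366.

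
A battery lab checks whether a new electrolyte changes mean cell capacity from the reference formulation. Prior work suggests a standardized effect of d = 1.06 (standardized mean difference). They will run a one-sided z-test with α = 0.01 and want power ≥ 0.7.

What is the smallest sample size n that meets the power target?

n = 8

Set Φ(δ − 2.326) = 0.7; then δ − 2.326 = Φ⁻¹(0.7) = 0.524, giving δ = 2.851.
δ = d·√n ⇒ n = (δ/d)² = (2.851 / 1.06)² = 7.23.
Rounding up, n = 8.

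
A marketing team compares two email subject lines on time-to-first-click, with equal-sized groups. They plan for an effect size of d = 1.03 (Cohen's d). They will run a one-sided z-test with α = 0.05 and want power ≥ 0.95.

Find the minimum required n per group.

Set Φ(δ − 1.645) = 0.95; then δ − 1.645 = Φ⁻¹(0.95) = 1.645, giving δ = 3.290.
δ = d·√(n/2) ⇒ n = 2(δ/d)² = 2 × (3.290 / 1.03)² = 20.40.
Rounding up, n = 21 per group.

n = 21 per group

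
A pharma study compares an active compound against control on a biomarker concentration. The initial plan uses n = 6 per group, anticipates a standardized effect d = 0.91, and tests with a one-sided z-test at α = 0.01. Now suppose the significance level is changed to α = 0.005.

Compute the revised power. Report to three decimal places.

δ = d·√(n/2) = 0.91 × √(6/2) = 1.5762 (unchanged). New critical value: z_{0.005} = 2.576.
Revised power = P(Z > 2.576 − δ) = Φ(-1.000) = 0.1587.

Power ≈ 0.159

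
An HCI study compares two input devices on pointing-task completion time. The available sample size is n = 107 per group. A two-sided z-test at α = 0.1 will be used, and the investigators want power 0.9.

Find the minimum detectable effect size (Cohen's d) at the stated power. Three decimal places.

Need Φ(δ − 1.645) = 0.9, so δ = 1.645 + 1.282 = 2.926.
(Lower-tail contribution to power is negligible for δ > 0.)
δ = d·√(n/2) ⇒ d = δ/√(n/2) = 2.926/√(107/2) = 0.4001.

d ≈ 0.400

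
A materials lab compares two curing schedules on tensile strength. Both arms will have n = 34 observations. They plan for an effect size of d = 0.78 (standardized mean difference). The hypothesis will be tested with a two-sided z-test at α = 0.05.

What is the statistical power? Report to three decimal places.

Power ≈ 0.895

Noncentrality parameter: δ = d·√(n/2) = 0.78 × √(34/2) = 3.2160
Critical value for a two-sided test at α = 0.05: z_{α/2} = 1.960.
Power = Φ(δ − 1.960) + Φ(−δ − 1.960) = Φ(1.256) + Φ(-5.176) = 0.8955 + 0.0000 = 0.8955.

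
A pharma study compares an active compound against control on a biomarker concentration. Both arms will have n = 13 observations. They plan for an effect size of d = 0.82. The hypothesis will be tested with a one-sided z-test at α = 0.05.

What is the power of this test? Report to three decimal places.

Noncentrality parameter: δ = d·√(n/2) = 0.82 × √(13/2) = 2.0906
Critical value for a one-sided test at α = 0.05: z_α = 1.645.
Power = P(Z > 1.645 − δ) = Φ(0.446) = 0.6721.

Power ≈ 0.672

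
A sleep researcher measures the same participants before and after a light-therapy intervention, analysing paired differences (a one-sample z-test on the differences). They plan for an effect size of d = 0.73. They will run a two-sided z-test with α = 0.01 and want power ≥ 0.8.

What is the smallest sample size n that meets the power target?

For power 0.8 need Φ(δ − z_{0.005}) = 0.8, so δ = z_{0.005} + z_{0.20} = 2.576 + 0.842 = 3.417.
(Ignoring the negligible lower-tail rejection probability gives the usual closed-form inversion.)
δ = d·√n ⇒ n = (δ/d)² = (3.417 / 0.73)² = 21.92.
Rounding up, n = 22.

n = 22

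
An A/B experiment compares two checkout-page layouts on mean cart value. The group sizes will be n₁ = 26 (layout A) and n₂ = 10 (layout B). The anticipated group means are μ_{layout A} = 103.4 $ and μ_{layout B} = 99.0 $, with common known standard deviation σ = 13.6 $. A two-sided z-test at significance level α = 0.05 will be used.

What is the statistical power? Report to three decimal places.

Standardized effect: d = |μ_{layout A} − μ_{layout B}| / σ = |103.4 − 99.0| / 13.6 = 0.3235
Noncentrality parameter: δ = d / √(1/n₁ + 1/n₂) = 0.3235 / √(1/26 + 1/10) = 0.8695
Two-sided α = 0.05 → critical value z_{0.025} = 1.960.
Power = Φ(δ − 1.960) + Φ(−δ − 1.960) = Φ(-1.091) + Φ(-2.829) = 0.1377 + 0.0023 = 0.1401.

Power ≈ 0.140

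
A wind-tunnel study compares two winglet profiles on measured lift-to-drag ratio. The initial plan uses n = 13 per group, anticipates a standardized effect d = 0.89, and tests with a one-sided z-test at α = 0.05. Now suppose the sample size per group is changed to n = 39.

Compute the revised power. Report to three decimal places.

With n = 39 per group: δ = d·√(n/2) = 0.89 × √(39/2) = 3.9301. Critical value z_{0.05} = 1.645.
Revised power = P(Z > 1.645 − δ) = Φ(2.285) = 0.9889.

Power ≈ 0.989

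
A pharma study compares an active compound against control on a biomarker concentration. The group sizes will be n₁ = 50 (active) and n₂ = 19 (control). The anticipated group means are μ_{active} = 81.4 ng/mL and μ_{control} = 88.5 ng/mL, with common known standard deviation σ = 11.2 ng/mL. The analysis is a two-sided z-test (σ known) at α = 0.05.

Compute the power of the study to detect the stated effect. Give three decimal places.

Power ≈ 0.653

Standardized effect: d = |μ_{active} − μ_{control}| / σ = |81.4 − 88.5| / 11.2 = 0.6339
Noncentrality parameter: δ = d / √(1/n₁ + 1/n₂) = 0.6339 / √(1/50 + 1/19) = 2.3522
Two-sided α = 0.05 → critical value z_{0.025} = 1.960.
Power = Φ(δ − 1.960) + Φ(−δ − 1.960) = Φ(0.392) + Φ(-4.312) = 0.6526 + 0.0000 = 0.6526.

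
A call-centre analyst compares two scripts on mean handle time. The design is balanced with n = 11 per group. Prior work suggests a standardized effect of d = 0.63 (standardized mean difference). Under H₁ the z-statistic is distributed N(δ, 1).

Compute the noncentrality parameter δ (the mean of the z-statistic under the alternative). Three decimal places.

δ = d·√(n/2) = 0.63 × √(11/2) = 1.4775

δ ≈ 1.477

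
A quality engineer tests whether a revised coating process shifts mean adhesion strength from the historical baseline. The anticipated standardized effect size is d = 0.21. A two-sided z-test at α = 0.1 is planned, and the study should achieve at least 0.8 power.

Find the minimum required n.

For power 0.8 need Φ(δ − z_{0.05}) = 0.8, so δ = z_{0.05} + z_{0.20} = 1.645 + 0.842 = 2.486.
(For δ > 0 the lower-tail rejection region contributes negligibly to power, so the one-term inversion is standard.)
δ = d·√n ⇒ n = (δ/d)² = (2.486 / 0.21)² = 140.19.
Round up to the next whole unit.

n = 141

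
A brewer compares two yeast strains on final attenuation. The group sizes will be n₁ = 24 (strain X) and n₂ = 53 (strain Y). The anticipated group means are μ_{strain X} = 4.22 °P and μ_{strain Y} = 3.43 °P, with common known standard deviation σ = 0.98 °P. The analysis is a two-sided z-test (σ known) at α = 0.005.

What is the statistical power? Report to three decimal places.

Standardized effect: d = |μ_{strain X} − μ_{strain Y}| / σ = |4.22 − 3.43| / 0.98 = 0.8061
Noncentrality parameter: δ = d / √(1/n₁ + 1/n₂) = 0.8061 / √(1/24 + 1/53) = 3.2764
Two-sided α = 0.005 → critical value z_{0.0025} = 2.807.
Power = Φ(δ − 2.807) + Φ(−δ − 2.807) = Φ(0.469) + Φ(-6.083) = 0.6806 + 0.0000 = 0.6806.

Power ≈ 0.681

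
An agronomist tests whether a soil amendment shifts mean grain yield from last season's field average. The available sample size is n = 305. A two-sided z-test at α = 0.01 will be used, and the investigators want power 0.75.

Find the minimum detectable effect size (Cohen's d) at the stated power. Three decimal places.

Need Φ(δ − 2.576) = 0.75, so δ = 2.576 + 0.674 = 3.250.
(Lower-tail contribution to power is negligible for δ > 0.)
δ = d·√n ⇒ d = δ/√n = 3.250/√305 = 0.1861.

d ≈ 0.186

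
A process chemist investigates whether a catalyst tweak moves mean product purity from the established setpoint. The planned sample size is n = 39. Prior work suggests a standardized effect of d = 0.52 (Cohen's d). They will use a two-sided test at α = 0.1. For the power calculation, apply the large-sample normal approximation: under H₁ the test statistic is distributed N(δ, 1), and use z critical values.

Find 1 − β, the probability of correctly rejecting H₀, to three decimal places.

Noncentrality parameter: λ = d·√n = 0.52 × √39 = 3.2474
Critical value for a two-sided test at α = 0.1: z_{α/2} = 1.645.
Power = Φ(λ − 1.645) + Φ(−λ − 1.645) = Φ(1.603) + Φ(-4.892) = 0.9455 + 0.0000 = 0.9455.

Power ≈ 0.945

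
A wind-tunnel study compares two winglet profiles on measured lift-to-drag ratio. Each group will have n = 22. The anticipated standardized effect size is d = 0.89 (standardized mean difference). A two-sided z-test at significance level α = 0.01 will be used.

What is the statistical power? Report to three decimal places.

Power ≈ 0.647

Noncentrality parameter: δ = d·√(n/2) = 0.89 × √(22/2) = 2.9518
Critical value for a two-sided test at α = 0.01: z_{α/2} = 2.576.
Power = Φ(δ − 2.576) + Φ(−δ − 2.576) = Φ(0.376) + Φ(-5.528) = 0.6465 + 0.0000 = 0.6465.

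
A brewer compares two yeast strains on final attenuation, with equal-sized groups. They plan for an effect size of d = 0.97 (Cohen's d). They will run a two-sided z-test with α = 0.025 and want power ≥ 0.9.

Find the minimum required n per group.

n = 27 per group

Set Φ(δ − 2.241) = 0.9; then δ − 2.241 = Φ⁻¹(0.9) = 1.282, giving δ = 3.523.
(For δ > 0 the lower-tail rejection region contributes negligibly to power, so the one-term inversion is standard.)
δ = d·√(n/2) ⇒ n = 2(δ/d)² = 2 × (3.523 / 0.97)² = 26.38.
Rounding up, n = 27 per group.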